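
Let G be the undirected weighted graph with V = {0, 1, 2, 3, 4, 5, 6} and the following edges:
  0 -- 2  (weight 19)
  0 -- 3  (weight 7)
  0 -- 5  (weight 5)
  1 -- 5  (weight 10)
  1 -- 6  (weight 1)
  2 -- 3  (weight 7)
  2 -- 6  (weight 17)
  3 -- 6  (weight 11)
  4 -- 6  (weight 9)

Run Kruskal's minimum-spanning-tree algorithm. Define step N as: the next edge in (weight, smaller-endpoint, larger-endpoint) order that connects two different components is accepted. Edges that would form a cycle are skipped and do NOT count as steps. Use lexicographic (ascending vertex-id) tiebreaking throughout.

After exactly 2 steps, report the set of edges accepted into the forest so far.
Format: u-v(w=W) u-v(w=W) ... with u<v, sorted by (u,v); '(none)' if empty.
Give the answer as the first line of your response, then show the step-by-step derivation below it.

0-5(w=5) 1-6(w=1)

step 1: add edge 1-6 (w=1); MST = {1-6(w=1)}
step 2: add edge 0-5 (w=5); MST = {0-5(w=5) 1-6(w=1)}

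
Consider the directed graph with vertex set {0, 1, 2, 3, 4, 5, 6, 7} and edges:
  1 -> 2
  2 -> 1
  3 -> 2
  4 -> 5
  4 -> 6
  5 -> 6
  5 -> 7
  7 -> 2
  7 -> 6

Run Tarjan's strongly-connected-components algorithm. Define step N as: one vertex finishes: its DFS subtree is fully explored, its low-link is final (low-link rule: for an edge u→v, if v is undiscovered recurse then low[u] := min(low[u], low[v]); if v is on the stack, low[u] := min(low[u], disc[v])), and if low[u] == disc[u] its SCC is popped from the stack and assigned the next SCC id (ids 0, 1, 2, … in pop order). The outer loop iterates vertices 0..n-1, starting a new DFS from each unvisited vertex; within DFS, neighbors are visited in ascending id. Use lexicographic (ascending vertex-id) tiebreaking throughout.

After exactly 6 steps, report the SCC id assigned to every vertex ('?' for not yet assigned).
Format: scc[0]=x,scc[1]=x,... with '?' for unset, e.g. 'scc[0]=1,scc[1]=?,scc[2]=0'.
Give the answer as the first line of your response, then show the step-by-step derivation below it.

scc[0]=0,scc[1]=1,scc[2]=1,scc[3]=2,scc[4]=?,scc[5]=?,scc[6]=3,scc[7]=4

step 1: low=(low[0]=0,low[1]=?,low[2]=?,low[3]=?,low[4]=?,low[5]=?,low[6]=?,low[7]=?); scc=(scc[0]=0,scc[1]=?,scc[2]=?,scc[3]=?,scc[4]=?,scc[5]=?,scc[6]=?,scc[7]=?)
step 2: low=(low[0]=0,low[1]=1,low[2]=1,low[3]=?,low[4]=?,low[5]=?,low[6]=?,low[7]=?); scc=(scc[0]=0,scc[1]=?,scc[2]=?,scc[3]=?,scc[4]=?,scc[5]=?,scc[6]=?,scc[7]=?)
step 3: low=(low[0]=0,low[1]=1,low[2]=1,low[3]=?,low[4]=?,low[5]=?,low[6]=?,low[7]=?); scc=(scc[0]=0,scc[1]=1,scc[2]=1,scc[3]=?,scc[4]=?,scc[5]=?,scc[6]=?,scc[7]=?)
step 4: low=(low[0]=0,low[1]=1,low[2]=1,low[3]=3,low[4]=?,low[5]=?,low[6]=?,low[7]=?); scc=(scc[0]=0,scc[1]=1,scc[2]=1,scc[3]=2,scc[4]=?,scc[5]=?,scc[6]=?,scc[7]=?)
step 5: low=(low[0]=0,low[1]=1,low[2]=1,low[3]=3,low[4]=4,low[5]=5,low[6]=6,low[7]=?); scc=(scc[0]=0,scc[1]=1,scc[2]=1,scc[3]=2,scc[4]=?,scc[5]=?,scc[6]=3,scc[7]=?)
step 6: low=(low[0]=0,low[1]=1,low[2]=1,low[3]=3,low[4]=4,low[5]=5,low[6]=6,low[7]=7); scc=(scc[0]=0,scc[1]=1,scc[2]=1,scc[3]=2,scc[4]=?,scc[5]=?,scc[6]=3,scc[7]=4)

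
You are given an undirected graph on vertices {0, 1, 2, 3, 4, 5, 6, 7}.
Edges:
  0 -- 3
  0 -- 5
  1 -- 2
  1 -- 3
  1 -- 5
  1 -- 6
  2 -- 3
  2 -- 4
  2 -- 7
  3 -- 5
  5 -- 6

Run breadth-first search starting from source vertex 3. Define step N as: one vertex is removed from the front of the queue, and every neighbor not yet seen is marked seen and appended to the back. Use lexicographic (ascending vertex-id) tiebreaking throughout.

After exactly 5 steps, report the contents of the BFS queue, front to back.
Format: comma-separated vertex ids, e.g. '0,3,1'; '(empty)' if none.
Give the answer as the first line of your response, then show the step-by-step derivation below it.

6,4,7

step 1: dequeue 3; queue=[0,1,2,5]; order=3
step 2: dequeue 0; queue=[1,2,5]; order=3,0
step 3: dequeue 1; queue=[2,5,6]; order=3,0,1
step 4: dequeue 2; queue=[5,6,4,7]; order=3,0,1,2
step 5: dequeue 5; queue=[6,4,7]; order=3,0,1,2,5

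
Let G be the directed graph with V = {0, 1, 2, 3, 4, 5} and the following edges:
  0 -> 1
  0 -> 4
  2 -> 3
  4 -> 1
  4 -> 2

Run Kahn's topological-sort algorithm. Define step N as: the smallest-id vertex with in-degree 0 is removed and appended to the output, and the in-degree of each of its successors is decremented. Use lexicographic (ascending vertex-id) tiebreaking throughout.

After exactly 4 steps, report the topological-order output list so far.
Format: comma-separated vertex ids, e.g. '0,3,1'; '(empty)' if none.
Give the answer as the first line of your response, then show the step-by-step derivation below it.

0,4,1,2

step 1: output 0; order=[0]; indeg=(0,1,1,1,0,0)
step 2: output 4; order=[0,4]; indeg=(0,0,0,1,0,0)
step 3: output 1; order=[0,4,1]; indeg=(0,0,0,1,0,0)
step 4: output 2; order=[0,4,1,2]; indeg=(0,0,0,0,0,0)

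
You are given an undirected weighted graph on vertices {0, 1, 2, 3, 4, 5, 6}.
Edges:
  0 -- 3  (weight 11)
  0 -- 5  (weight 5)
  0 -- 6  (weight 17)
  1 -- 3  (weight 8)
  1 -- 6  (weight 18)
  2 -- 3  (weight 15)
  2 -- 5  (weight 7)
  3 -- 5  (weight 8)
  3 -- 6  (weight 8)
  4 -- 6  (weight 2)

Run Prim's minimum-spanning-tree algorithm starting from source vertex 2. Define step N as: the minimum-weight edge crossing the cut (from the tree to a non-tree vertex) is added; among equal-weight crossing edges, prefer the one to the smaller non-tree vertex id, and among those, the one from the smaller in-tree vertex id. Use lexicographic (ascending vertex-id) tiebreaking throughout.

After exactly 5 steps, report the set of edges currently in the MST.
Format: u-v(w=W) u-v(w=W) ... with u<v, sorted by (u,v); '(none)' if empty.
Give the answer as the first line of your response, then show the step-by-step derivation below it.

0-5(w=5) 1-3(w=8) 2-5(w=7) 3-5(w=8) 3-6(w=8)

step 1: add edge 2-5 (w=7); MST = {2-5(w=7)}
step 2: add edge 0-5 (w=5); MST = {0-5(w=5) 2-5(w=7)}
step 3: add edge 3-5 (w=8); MST = {0-5(w=5) 2-5(w=7) 3-5(w=8)}
step 4: add edge 1-3 (w=8); MST = {0-5(w=5) 1-3(w=8) 2-5(w=7) 3-5(w=8)}
step 5: add edge 3-6 (w=8); MST = {0-5(w=5) 1-3(w=8) 2-5(w=7) 3-5(w=8) 3-6(w=8)}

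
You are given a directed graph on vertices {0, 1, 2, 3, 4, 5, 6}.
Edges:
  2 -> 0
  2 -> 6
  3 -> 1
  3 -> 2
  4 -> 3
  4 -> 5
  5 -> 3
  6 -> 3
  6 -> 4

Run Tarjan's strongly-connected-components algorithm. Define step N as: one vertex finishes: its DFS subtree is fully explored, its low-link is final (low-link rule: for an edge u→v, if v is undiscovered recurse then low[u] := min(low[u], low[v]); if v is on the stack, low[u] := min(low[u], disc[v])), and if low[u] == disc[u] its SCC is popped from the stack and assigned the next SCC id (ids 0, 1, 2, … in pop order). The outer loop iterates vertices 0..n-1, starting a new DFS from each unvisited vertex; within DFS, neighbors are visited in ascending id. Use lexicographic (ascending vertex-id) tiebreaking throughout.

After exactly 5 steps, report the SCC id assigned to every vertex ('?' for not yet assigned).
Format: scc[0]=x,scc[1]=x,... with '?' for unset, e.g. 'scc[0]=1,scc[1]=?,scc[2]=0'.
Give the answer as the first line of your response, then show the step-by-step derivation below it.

scc[0]=0,scc[1]=1,scc[2]=?,scc[3]=?,scc[4]=?,scc[5]=?,scc[6]=?

step 1: low=(low[0]=0,low[1]=?,low[2]=?,low[3]=?,low[4]=?,low[5]=?,low[6]=?); scc=(scc[0]=0,scc[1]=?,scc[2]=?,scc[3]=?,scc[4]=?,scc[5]=?,scc[6]=?)
step 2: low=(low[0]=0,low[1]=1,low[2]=?,low[3]=?,low[4]=?,low[5]=?,low[6]=?); scc=(scc[0]=0,scc[1]=1,scc[2]=?,scc[3]=?,scc[4]=?,scc[5]=?,scc[6]=?)
step 3: low=(low[0]=0,low[1]=1,low[2]=2,low[3]=2,low[4]=?,low[5]=?,low[6]=3); scc=(scc[0]=0,scc[1]=1,scc[2]=?,scc[3]=?,scc[4]=?,scc[5]=?,scc[6]=?)
step 4: low=(low[0]=0,low[1]=1,low[2]=2,low[3]=2,low[4]=4,low[5]=4,low[6]=2); scc=(scc[0]=0,scc[1]=1,scc[2]=?,scc[3]=?,scc[4]=?,scc[5]=?,scc[6]=?)
step 5: low=(low[0]=0,low[1]=1,low[2]=2,low[3]=2,low[4]=4,low[5]=4,low[6]=2); scc=(scc[0]=0,scc[1]=1,scc[2]=?,scc[3]=?,scc[4]=?,scc[5]=?,scc[6]=?)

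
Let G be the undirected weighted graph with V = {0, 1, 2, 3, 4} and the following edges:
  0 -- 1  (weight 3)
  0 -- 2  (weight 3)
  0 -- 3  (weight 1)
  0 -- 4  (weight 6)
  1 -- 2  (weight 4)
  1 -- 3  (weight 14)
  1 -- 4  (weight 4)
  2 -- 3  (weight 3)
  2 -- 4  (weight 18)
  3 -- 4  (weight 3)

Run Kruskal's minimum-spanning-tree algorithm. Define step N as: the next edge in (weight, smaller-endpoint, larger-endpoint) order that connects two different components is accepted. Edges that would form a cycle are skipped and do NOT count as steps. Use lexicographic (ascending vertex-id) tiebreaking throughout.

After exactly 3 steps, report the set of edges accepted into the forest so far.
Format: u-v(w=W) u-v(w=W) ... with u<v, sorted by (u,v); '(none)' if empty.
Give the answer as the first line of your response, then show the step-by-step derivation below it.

0-1(w=3) 0-2(w=3) 0-3(w=1)

step 1: add edge 0-3 (w=1); MST = {0-3(w=1)}
step 2: add edge 0-1 (w=3); MST = {0-1(w=3) 0-3(w=1)}
step 3: add edge 0-2 (w=3); MST = {0-1(w=3) 0-2(w=3) 0-3(w=1)}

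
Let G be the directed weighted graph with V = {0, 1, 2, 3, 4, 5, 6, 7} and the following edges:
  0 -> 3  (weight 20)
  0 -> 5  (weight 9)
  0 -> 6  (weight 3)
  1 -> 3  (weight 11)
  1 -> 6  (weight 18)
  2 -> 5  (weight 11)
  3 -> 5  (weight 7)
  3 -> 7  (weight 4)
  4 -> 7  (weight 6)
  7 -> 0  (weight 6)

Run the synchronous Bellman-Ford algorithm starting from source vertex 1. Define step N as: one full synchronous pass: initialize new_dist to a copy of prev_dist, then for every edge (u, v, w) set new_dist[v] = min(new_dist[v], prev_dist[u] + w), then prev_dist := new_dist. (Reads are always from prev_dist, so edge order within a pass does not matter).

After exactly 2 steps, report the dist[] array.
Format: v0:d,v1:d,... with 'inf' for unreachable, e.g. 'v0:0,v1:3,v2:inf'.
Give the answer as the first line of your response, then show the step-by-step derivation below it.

v0:inf,v1:0,v2:inf,v3:11,v4:inf,v5:18,v6:18,v7:15

step 1: dist = v0:inf,v1:0,v2:inf,v3:11,v4:inf,v5:inf,v6:18,v7:inf
step 2: dist = v0:inf,v1:0,v2:inf,v3:11,v4:inf,v5:18,v6:18,v7:15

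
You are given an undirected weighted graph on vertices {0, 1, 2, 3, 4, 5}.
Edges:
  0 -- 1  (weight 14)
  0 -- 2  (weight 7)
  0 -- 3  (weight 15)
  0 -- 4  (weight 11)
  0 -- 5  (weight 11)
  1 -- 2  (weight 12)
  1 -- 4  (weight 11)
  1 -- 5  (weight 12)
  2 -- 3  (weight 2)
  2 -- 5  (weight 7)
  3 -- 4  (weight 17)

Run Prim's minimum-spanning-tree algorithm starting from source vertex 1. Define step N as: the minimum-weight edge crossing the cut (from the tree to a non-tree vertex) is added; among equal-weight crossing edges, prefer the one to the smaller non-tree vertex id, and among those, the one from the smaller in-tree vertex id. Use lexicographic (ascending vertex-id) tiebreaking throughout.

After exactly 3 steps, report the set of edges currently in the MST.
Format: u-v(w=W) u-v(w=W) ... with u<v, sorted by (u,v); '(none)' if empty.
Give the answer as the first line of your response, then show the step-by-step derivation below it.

0-2(w=7) 0-4(w=11) 1-4(w=11)

step 1: add edge 1-4 (w=11); MST = {1-4(w=11)}
step 2: add edge 0-4 (w=11); MST = {0-4(w=11) 1-4(w=11)}
step 3: add edge 0-2 (w=7); MST = {0-2(w=7) 0-4(w=11) 1-4(w=11)}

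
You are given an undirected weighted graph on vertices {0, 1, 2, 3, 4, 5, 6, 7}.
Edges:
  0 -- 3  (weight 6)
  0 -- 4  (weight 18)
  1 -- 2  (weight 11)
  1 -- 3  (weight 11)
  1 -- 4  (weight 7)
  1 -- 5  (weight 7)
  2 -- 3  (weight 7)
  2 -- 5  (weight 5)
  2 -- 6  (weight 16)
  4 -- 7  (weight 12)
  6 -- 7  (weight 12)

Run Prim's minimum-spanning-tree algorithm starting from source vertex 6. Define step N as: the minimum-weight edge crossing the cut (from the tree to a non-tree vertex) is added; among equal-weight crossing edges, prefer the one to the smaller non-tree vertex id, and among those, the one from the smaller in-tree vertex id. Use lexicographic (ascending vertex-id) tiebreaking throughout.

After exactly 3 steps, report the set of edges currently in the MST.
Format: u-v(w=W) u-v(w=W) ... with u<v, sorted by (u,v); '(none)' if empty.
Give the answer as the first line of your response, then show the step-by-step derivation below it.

1-4(w=7) 4-7(w=12) 6-7(w=12)

step 1: add edge 6-7 (w=12); MST = {6-7(w=12)}
step 2: add edge 4-7 (w=12); MST = {4-7(w=12) 6-7(w=12)}
step 3: add edge 1-4 (w=7); MST = {1-4(w=7) 4-7(w=12) 6-7(w=12)}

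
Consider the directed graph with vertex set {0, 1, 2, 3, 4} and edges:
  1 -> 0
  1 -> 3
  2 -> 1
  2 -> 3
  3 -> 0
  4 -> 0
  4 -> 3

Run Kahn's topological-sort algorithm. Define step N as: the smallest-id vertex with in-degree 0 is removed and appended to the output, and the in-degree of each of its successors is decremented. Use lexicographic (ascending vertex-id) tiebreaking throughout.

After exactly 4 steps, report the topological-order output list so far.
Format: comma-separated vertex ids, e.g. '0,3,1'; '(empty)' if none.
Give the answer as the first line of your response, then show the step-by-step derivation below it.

2,1,4,3

step 1: output 2; order=[2]; indeg=(3,0,0,2,0)
step 2: output 1; order=[2,1]; indeg=(2,0,0,1,0)
step 3: output 4; order=[2,1,4]; indeg=(1,0,0,0,0)
step 4: output 3; order=[2,1,4,3]; indeg=(0,0,0,0,0)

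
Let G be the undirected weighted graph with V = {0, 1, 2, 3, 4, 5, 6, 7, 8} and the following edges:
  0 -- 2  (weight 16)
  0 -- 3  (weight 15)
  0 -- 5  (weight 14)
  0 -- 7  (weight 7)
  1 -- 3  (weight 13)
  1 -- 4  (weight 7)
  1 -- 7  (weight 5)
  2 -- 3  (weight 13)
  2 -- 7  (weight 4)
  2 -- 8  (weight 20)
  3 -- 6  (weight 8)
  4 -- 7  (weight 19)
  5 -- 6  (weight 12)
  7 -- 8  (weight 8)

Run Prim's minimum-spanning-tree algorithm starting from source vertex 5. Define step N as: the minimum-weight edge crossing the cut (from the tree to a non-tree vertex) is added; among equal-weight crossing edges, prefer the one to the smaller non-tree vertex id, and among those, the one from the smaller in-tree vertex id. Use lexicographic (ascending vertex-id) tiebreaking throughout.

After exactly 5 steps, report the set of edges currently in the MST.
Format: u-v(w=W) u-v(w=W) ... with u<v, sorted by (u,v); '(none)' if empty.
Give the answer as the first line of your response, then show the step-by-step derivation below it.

1-3(w=13) 1-7(w=5) 2-7(w=4) 3-6(w=8) 5-6(w=12)

step 1: add edge 5-6 (w=12); MST = {5-6(w=12)}
step 2: add edge 3-6 (w=8); MST = {3-6(w=8) 5-6(w=12)}
step 3: add edge 1-3 (w=13); MST = {1-3(w=13) 3-6(w=8) 5-6(w=12)}
step 4: add edge 1-7 (w=5); MST = {1-3(w=13) 1-7(w=5) 3-6(w=8) 5-6(w=12)}
step 5: add edge 2-7 (w=4); MST = {1-3(w=13) 1-7(w=5) 2-7(w=4) 3-6(w=8) 5-6(w=12)}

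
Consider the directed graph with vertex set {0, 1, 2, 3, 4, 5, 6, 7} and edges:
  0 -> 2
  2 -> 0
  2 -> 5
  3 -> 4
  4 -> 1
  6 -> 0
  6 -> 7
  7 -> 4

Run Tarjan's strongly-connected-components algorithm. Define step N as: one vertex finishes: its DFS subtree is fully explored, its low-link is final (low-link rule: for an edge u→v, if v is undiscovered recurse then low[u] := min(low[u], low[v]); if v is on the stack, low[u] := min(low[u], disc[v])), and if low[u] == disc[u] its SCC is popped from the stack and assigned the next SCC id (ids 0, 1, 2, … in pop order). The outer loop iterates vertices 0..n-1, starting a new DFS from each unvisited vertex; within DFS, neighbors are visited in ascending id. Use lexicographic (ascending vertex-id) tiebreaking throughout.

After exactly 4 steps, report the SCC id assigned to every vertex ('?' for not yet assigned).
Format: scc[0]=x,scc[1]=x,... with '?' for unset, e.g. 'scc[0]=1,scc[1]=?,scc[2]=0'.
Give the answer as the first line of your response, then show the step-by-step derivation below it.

scc[0]=1,scc[1]=2,scc[2]=1,scc[3]=?,scc[4]=?,scc[5]=0,scc[6]=?,scc[7]=?

step 1: low=(low[0]=0,low[1]=?,low[2]=0,low[3]=?,low[4]=?,low[5]=2,low[6]=?,low[7]=?); scc=(scc[0]=?,scc[1]=?,scc[2]=?,scc[3]=?,scc[4]=?,scc[5]=0,scc[6]=?,scc[7]=?)
step 2: low=(low[0]=0,low[1]=?,low[2]=0,low[3]=?,low[4]=?,low[5]=2,low[6]=?,low[7]=?); scc=(scc[0]=?,scc[1]=?,scc[2]=?,scc[3]=?,scc[4]=?,scc[5]=0,scc[6]=?,scc[7]=?)
step 3: low=(low[0]=0,low[1]=?,low[2]=0,low[3]=?,low[4]=?,low[5]=2,low[6]=?,low[7]=?); scc=(scc[0]=1,scc[1]=?,scc[2]=1,scc[3]=?,scc[4]=?,scc[5]=0,scc[6]=?,scc[7]=?)
step 4: low=(low[0]=0,low[1]=3,low[2]=0,low[3]=?,low[4]=?,low[5]=2,low[6]=?,low[7]=?); scc=(scc[0]=1,scc[1]=2,scc[2]=1,scc[3]=?,scc[4]=?,scc[5]=0,scc[6]=?,scc[7]=?)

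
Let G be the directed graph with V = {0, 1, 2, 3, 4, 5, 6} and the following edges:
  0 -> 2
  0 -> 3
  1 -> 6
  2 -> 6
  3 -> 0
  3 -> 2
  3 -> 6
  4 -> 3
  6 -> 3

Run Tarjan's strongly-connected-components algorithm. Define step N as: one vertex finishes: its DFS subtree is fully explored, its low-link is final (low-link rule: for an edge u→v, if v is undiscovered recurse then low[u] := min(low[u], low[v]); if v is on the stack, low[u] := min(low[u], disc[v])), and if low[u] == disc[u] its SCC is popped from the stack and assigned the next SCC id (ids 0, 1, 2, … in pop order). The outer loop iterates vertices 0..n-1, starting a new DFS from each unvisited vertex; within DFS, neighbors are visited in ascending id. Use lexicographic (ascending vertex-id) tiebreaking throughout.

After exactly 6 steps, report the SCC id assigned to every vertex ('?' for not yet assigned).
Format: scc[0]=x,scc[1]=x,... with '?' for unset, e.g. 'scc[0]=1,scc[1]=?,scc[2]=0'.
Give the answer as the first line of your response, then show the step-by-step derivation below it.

scc[0]=0,scc[1]=1,scc[2]=0,scc[3]=0,scc[4]=2,scc[5]=?,scc[6]=0

step 1: low=(low[0]=0,low[1]=?,low[2]=1,low[3]=0,low[4]=?,low[5]=?,low[6]=2); scc=(scc[0]=?,scc[1]=?,scc[2]=?,scc[3]=?,scc[4]=?,scc[5]=?,scc[6]=?)
step 2: low=(low[0]=0,low[1]=?,low[2]=1,low[3]=0,low[4]=?,low[5]=?,low[6]=0); scc=(scc[0]=?,scc[1]=?,scc[2]=?,scc[3]=?,scc[4]=?,scc[5]=?,scc[6]=?)
step 3: low=(low[0]=0,low[1]=?,low[2]=0,low[3]=0,low[4]=?,low[5]=?,low[6]=0); scc=(scc[0]=?,scc[1]=?,scc[2]=?,scc[3]=?,scc[4]=?,scc[5]=?,scc[6]=?)
step 4: low=(low[0]=0,low[1]=?,low[2]=0,low[3]=0,low[4]=?,low[5]=?,low[6]=0); scc=(scc[0]=0,scc[1]=?,scc[2]=0,scc[3]=0,scc[4]=?,scc[5]=?,scc[6]=0)
step 5: low=(low[0]=0,low[1]=4,low[2]=0,low[3]=0,low[4]=?,low[5]=?,low[6]=0); scc=(scc[0]=0,scc[1]=1,scc[2]=0,scc[3]=0,scc[4]=?,scc[5]=?,scc[6]=0)
step 6: low=(low[0]=0,low[1]=4,low[2]=0,low[3]=0,low[4]=5,low[5]=?,low[6]=0); scc=(scc[0]=0,scc[1]=1,scc[2]=0,scc[3]=0,scc[4]=2,scc[5]=?,scc[6]=0)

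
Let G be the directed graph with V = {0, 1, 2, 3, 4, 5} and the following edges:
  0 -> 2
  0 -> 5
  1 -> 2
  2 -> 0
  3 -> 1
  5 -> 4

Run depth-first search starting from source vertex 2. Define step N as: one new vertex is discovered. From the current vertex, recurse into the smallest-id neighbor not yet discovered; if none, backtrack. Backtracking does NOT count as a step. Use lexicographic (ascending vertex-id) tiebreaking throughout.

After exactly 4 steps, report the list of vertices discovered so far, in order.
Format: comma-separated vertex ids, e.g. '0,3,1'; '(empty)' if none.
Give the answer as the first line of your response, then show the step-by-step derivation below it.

2,0,5,4

step 1: discover 2; path=2; order=2
step 2: discover 0; path=2>0; order=2,0
step 3: discover 5; path=2>0>5; order=2,0,5
step 4: discover 4; path=2>0>5>4; order=2,0,5,4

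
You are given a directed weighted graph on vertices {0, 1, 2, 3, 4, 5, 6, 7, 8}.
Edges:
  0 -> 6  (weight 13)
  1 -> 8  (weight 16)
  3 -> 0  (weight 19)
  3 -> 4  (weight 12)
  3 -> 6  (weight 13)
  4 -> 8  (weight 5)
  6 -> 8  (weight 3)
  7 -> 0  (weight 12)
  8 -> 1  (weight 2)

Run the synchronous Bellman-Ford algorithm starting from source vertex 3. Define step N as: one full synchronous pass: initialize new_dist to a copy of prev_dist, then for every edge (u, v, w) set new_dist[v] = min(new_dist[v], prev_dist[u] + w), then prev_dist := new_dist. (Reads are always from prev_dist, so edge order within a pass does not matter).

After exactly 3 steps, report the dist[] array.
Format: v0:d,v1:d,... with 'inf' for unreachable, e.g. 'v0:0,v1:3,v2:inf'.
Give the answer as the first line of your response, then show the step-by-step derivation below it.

v0:19,v1:18,v2:inf,v3:0,v4:12,v5:inf,v6:13,v7:inf,v8:16

step 1: dist = v0:19,v1:inf,v2:inf,v3:0,v4:12,v5:inf,v6:13,v7:inf,v8:inf
step 2: dist = v0:19,v1:inf,v2:inf,v3:0,v4:12,v5:inf,v6:13,v7:inf,v8:16
step 3: dist = v0:19,v1:18,v2:inf,v3:0,v4:12,v5:inf,v6:13,v7:inf,v8:16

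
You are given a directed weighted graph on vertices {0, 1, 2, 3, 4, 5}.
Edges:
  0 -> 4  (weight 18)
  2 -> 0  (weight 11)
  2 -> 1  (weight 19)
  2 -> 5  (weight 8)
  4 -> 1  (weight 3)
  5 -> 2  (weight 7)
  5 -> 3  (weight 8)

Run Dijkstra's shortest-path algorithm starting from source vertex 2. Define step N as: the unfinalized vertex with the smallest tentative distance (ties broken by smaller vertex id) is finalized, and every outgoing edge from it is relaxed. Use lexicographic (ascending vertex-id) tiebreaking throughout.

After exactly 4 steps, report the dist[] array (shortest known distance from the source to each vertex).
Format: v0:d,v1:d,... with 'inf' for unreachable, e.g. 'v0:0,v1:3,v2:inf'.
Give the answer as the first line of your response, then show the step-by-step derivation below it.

v0:11,v1:19,v2:0,v3:16,v4:29,v5:8

step 1: dist = v0:11,v1:19,v2:0,v3:inf,v4:inf,v5:8
step 2: dist = v0:11,v1:19,v2:0,v3:16,v4:inf,v5:8
step 3: dist = v0:11,v1:19,v2:0,v3:16,v4:29,v5:8
step 4: dist = v0:11,v1:19,v2:0,v3:16,v4:29,v5:8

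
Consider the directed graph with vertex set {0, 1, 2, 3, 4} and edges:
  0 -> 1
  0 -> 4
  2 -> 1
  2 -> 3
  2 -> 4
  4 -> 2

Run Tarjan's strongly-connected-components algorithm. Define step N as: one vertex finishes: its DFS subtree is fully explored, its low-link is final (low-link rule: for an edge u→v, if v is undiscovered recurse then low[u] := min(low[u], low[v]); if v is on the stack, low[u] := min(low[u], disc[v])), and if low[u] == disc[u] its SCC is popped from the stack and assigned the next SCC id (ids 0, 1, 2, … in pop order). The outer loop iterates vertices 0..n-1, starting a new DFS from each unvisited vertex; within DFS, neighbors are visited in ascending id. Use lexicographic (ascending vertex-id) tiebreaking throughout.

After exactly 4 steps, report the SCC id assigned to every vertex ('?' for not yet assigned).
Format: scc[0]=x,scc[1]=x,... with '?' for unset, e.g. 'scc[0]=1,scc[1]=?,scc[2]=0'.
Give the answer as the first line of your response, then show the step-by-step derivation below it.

scc[0]=?,scc[1]=0,scc[2]=2,scc[3]=1,scc[4]=2

step 1: low=(low[0]=0,low[1]=1,low[2]=?,low[3]=?,low[4]=?); scc=(scc[0]=?,scc[1]=0,scc[2]=?,scc[3]=?,scc[4]=?)
step 2: low=(low[0]=0,low[1]=1,low[2]=3,low[3]=4,low[4]=2); scc=(scc[0]=?,scc[1]=0,scc[2]=?,scc[3]=1,scc[4]=?)
step 3: low=(low[0]=0,low[1]=1,low[2]=2,low[3]=4,low[4]=2); scc=(scc[0]=?,scc[1]=0,scc[2]=?,scc[3]=1,scc[4]=?)
step 4: low=(low[0]=0,low[1]=1,low[2]=2,low[3]=4,low[4]=2); scc=(scc[0]=?,scc[1]=0,scc[2]=2,scc[3]=1,scc[4]=2)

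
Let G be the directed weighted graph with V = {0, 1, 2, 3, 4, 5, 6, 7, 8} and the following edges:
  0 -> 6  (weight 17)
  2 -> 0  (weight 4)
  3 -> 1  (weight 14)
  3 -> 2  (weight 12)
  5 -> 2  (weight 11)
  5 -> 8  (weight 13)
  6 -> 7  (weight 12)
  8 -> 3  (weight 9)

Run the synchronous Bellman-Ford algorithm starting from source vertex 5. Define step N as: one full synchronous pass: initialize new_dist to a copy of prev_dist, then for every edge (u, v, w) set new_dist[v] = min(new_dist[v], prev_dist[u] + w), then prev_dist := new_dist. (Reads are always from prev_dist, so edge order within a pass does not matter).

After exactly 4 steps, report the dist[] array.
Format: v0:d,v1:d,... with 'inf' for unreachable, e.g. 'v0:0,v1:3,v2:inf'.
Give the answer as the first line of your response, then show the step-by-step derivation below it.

v0:15,v1:36,v2:11,v3:22,v4:inf,v5:0,v6:32,v7:44,v8:13

step 1: dist = v0:inf,v1:inf,v2:11,v3:inf,v4:inf,v5:0,v6:inf,v7:inf,v8:13
step 2: dist = v0:15,v1:inf,v2:11,v3:22,v4:inf,v5:0,v6:inf,v7:inf,v8:13
step 3: dist = v0:15,v1:36,v2:11,v3:22,v4:inf,v5:0,v6:32,v7:inf,v8:13
step 4: dist = v0:15,v1:36,v2:11,v3:22,v4:inf,v5:0,v6:32,v7:44,v8:13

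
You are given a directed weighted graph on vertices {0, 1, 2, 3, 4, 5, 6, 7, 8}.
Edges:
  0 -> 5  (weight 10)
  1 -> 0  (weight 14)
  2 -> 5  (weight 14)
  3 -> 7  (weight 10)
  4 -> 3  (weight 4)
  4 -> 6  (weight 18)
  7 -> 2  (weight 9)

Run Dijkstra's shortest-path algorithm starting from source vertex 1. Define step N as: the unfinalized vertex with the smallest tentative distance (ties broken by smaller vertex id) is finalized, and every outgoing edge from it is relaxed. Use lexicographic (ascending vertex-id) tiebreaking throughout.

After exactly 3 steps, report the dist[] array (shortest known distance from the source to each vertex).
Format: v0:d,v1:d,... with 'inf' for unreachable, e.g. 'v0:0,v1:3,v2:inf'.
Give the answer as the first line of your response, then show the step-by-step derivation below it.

v0:14,v1:0,v2:inf,v3:inf,v4:inf,v5:24,v6:inf,v7:inf,v8:inf

step 1: dist = v0:14,v1:0,v2:inf,v3:inf,v4:inf,v5:inf,v6:inf,v7:inf,v8:inf
step 2: dist = v0:14,v1:0,v2:inf,v3:inf,v4:inf,v5:24,v6:inf,v7:inf,v8:inf
step 3: dist = v0:14,v1:0,v2:inf,v3:inf,v4:inf,v5:24,v6:inf,v7:inf,v8:inf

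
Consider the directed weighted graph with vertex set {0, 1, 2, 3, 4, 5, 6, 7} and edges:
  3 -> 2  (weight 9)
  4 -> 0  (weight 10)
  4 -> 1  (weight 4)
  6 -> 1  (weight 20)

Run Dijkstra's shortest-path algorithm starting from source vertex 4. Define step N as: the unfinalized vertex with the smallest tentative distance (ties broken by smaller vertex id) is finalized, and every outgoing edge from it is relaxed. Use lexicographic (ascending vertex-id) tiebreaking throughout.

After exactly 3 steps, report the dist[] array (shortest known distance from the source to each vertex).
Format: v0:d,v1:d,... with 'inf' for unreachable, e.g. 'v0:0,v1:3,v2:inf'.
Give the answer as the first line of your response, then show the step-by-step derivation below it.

v0:10,v1:4,v2:inf,v3:inf,v4:0,v5:inf,v6:inf,v7:inf

step 1: dist = v0:10,v1:4,v2:inf,v3:inf,v4:0,v5:inf,v6:inf,v7:inf
step 2: dist = v0:10,v1:4,v2:inf,v3:inf,v4:0,v5:inf,v6:inf,v7:inf
step 3: dist = v0:10,v1:4,v2:inf,v3:inf,v4:0,v5:inf,v6:inf,v7:inf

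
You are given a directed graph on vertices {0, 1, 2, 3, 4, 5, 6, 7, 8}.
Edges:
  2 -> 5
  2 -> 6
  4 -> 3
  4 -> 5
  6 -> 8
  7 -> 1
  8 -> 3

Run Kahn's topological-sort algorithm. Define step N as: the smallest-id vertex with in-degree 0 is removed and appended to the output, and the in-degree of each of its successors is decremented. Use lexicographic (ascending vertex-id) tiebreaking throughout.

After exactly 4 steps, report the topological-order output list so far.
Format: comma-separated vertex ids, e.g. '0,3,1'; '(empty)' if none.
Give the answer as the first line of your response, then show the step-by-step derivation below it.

0,2,4,5

step 1: output 0; order=[0]; indeg=(0,1,0,2,0,2,1,0,1)
step 2: output 2; order=[0,2]; indeg=(0,1,0,2,0,1,0,0,1)
step 3: output 4; order=[0,2,4]; indeg=(0,1,0,1,0,0,0,0,1)
step 4: output 5; order=[0,2,4,5]; indeg=(0,1,0,1,0,0,0,0,1)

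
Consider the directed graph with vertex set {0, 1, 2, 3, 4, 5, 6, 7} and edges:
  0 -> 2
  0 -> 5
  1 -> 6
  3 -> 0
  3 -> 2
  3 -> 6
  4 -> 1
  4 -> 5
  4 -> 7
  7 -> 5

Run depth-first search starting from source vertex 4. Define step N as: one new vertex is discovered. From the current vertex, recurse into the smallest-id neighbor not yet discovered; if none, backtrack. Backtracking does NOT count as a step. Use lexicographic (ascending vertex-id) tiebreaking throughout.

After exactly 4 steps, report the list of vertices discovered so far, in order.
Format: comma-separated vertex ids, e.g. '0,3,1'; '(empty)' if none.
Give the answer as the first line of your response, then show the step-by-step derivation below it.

4,1,6,5

step 1: discover 4; path=4; order=4
step 2: discover 1; path=4>1; order=4,1
step 3: discover 6; path=4>1>6; order=4,1,6
step 4: discover 5; path=4>5; order=4,1,6,5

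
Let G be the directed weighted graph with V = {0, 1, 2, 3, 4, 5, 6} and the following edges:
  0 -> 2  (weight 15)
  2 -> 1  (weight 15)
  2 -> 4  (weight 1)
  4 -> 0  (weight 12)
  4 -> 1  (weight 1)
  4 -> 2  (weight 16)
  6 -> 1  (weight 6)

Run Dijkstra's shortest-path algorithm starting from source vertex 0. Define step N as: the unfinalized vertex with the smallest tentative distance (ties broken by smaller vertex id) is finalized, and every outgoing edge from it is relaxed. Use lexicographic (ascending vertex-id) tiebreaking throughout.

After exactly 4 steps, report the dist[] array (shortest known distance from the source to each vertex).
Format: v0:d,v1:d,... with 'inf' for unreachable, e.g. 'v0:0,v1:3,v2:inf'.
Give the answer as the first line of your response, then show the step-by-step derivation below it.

v0:0,v1:17,v2:15,v3:inf,v4:16,v5:inf,v6:inf

step 1: dist = v0:0,v1:inf,v2:15,v3:inf,v4:inf,v5:inf,v6:inf
step 2: dist = v0:0,v1:30,v2:15,v3:inf,v4:16,v5:inf,v6:inf
step 3: dist = v0:0,v1:17,v2:15,v3:inf,v4:16,v5:inf,v6:inf
step 4: dist = v0:0,v1:17,v2:15,v3:inf,v4:16,v5:inf,v6:inf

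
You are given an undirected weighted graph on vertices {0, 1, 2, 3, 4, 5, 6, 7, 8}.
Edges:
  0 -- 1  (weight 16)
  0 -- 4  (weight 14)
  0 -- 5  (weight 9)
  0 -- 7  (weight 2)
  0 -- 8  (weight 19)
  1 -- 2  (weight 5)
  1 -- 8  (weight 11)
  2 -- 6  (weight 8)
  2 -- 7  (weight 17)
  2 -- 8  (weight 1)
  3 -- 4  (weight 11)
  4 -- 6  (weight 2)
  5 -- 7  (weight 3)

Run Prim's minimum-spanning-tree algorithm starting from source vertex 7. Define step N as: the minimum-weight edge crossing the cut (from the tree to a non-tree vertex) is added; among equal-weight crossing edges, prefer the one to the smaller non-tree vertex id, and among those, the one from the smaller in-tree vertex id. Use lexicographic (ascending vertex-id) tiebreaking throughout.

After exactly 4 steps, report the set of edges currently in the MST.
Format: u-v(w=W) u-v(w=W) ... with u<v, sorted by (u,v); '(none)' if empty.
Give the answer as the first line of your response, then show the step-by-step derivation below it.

0-4(w=14) 0-7(w=2) 4-6(w=2) 5-7(w=3)

step 1: add edge 0-7 (w=2); MST = {0-7(w=2)}
step 2: add edge 5-7 (w=3); MST = {0-7(w=2) 5-7(w=3)}
step 3: add edge 0-4 (w=14); MST = {0-4(w=14) 0-7(w=2) 5-7(w=3)}
step 4: add edge 4-6 (w=2); MST = {0-4(w=14) 0-7(w=2) 4-6(w=2) 5-7(w=3)}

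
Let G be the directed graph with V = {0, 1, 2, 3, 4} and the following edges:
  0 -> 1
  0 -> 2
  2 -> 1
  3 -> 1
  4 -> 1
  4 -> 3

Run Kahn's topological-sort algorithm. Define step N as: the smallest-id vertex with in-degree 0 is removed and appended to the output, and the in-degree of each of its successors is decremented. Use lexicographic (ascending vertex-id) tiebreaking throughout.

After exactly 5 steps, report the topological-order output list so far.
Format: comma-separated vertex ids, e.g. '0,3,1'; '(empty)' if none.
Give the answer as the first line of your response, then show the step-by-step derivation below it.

0,2,4,3,1

step 1: output 0; order=[0]; indeg=(0,3,0,1,0)
step 2: output 2; order=[0,2]; indeg=(0,2,0,1,0)
step 3: output 4; order=[0,2,4]; indeg=(0,1,0,0,0)
step 4: output 3; order=[0,2,4,3]; indeg=(0,0,0,0,0)
step 5: output 1; order=[0,2,4,3,1]; indeg=(0,0,0,0,0)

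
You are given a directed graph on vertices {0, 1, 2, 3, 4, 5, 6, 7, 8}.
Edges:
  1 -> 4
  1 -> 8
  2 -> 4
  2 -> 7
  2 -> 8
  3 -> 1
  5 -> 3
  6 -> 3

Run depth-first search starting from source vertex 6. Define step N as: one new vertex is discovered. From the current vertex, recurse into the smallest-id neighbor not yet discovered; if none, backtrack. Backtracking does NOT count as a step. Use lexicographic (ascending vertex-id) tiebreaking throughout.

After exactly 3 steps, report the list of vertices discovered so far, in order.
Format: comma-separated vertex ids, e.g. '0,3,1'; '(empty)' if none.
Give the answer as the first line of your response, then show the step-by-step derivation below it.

6,3,1

step 1: discover 6; path=6; order=6
step 2: discover 3; path=6>3; order=6,3
step 3: discover 1; path=6>3>1; order=6,3,1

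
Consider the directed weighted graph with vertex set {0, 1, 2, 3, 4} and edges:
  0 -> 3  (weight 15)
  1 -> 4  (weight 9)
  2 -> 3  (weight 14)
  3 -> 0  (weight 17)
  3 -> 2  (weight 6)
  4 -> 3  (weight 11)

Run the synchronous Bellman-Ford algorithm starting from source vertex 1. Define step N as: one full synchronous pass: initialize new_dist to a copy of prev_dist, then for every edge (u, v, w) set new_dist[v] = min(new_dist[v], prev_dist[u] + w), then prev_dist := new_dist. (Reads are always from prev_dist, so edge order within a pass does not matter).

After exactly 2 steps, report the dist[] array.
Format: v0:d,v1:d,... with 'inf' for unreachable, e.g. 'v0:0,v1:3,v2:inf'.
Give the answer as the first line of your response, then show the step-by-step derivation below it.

v0:inf,v1:0,v2:inf,v3:20,v4:9

step 1: dist = v0:inf,v1:0,v2:inf,v3:inf,v4:9
step 2: dist = v0:inf,v1:0,v2:inf,v3:20,v4:9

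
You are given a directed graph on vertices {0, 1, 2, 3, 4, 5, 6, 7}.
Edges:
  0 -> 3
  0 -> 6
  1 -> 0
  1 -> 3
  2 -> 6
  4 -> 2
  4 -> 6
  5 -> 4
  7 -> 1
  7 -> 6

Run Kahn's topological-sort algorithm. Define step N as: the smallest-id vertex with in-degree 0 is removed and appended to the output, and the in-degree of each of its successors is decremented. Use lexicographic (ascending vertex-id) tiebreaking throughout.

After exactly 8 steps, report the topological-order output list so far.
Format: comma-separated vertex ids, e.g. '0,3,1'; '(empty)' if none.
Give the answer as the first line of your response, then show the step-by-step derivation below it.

5,4,2,7,1,0,3,6

step 1: output 5; order=[5]; indeg=(1,1,1,2,0,0,4,0)
step 2: output 4; order=[5,4]; indeg=(1,1,0,2,0,0,3,0)
step 3: output 2; order=[5,4,2]; indeg=(1,1,0,2,0,0,2,0)
step 4: output 7; order=[5,4,2,7]; indeg=(1,0,0,2,0,0,1,0)
step 5: output 1; order=[5,4,2,7,1]; indeg=(0,0,0,1,0,0,1,0)
step 6: output 0; order=[5,4,2,7,1,0]; indeg=(0,0,0,0,0,0,0,0)
step 7: output 3; order=[5,4,2,7,1,0,3]; indeg=(0,0,0,0,0,0,0,0)
step 8: output 6; order=[5,4,2,7,1,0,3,6]; indeg=(0,0,0,0,0,0,0,0)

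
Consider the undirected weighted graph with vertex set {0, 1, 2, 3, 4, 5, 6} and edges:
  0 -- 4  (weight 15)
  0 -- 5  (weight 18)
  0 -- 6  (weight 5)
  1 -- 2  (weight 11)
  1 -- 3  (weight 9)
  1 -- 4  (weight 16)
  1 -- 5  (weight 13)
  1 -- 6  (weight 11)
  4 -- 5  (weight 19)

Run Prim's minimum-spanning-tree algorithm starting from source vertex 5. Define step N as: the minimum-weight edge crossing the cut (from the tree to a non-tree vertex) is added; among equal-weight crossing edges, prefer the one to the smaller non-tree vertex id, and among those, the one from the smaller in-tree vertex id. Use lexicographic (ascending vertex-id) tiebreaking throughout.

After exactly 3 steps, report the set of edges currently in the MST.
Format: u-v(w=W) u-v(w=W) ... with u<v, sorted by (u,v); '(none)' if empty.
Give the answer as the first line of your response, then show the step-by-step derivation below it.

1-2(w=11) 1-3(w=9) 1-5(w=13)

step 1: add edge 1-5 (w=13); MST = {1-5(w=13)}
step 2: add edge 1-3 (w=9); MST = {1-3(w=9) 1-5(w=13)}
step 3: add edge 1-2 (w=11); MST = {1-2(w=11) 1-3(w=9) 1-5(w=13)}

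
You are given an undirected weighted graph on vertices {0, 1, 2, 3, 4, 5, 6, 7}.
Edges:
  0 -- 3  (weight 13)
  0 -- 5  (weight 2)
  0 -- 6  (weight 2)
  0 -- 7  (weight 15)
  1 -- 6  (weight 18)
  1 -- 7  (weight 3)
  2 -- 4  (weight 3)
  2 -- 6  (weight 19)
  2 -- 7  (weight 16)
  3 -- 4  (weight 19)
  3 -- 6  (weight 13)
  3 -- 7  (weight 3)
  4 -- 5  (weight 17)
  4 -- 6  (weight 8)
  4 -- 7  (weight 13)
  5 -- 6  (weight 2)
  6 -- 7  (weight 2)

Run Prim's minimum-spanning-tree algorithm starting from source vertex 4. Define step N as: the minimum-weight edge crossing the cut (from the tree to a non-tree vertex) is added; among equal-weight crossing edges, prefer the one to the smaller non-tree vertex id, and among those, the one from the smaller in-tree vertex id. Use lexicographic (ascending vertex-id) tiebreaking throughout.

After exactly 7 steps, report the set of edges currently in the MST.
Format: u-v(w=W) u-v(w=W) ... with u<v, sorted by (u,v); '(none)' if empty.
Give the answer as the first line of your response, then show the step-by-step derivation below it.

0-5(w=2) 0-6(w=2) 1-7(w=3) 2-4(w=3) 3-7(w=3) 4-6(w=8) 6-7(w=2)

step 1: add edge 2-4 (w=3); MST = {2-4(w=3)}
step 2: add edge 4-6 (w=8); MST = {2-4(w=3) 4-6(w=8)}
step 3: add edge 0-6 (w=2); MST = {0-6(w=2) 2-4(w=3) 4-6(w=8)}
step 4: add edge 0-5 (w=2); MST = {0-5(w=2) 0-6(w=2) 2-4(w=3) 4-6(w=8)}
step 5: add edge 6-7 (w=2); MST = {0-5(w=2) 0-6(w=2) 2-4(w=3) 4-6(w=8) 6-7(w=2)}
step 6: add edge 1-7 (w=3); MST = {0-5(w=2) 0-6(w=2) 1-7(w=3) 2-4(w=3) 4-6(w=8) 6-7(w=2)}
step 7: add edge 3-7 (w=3); MST = {0-5(w=2) 0-6(w=2) 1-7(w=3) 2-4(w=3) 3-7(w=3) 4-6(w=8) 6-7(w=2)}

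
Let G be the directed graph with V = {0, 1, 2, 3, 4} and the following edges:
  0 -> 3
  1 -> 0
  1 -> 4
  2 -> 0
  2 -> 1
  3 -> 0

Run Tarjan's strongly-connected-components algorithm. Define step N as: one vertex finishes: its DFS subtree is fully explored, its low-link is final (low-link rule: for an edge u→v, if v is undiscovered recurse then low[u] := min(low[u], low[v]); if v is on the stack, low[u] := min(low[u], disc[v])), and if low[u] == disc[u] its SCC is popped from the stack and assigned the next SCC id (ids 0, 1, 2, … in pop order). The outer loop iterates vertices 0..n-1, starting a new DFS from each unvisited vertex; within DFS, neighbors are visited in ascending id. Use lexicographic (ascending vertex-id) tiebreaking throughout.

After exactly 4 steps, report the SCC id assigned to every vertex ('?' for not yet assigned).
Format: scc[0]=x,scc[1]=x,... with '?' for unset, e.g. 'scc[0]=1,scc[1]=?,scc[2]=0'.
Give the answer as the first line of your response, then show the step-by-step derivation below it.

scc[0]=0,scc[1]=2,scc[2]=?,scc[3]=0,scc[4]=1

step 1: low=(low[0]=0,low[1]=?,low[2]=?,low[3]=0,low[4]=?); scc=(scc[0]=?,scc[1]=?,scc[2]=?,scc[3]=?,scc[4]=?)
step 2: low=(low[0]=0,low[1]=?,low[2]=?,low[3]=0,low[4]=?); scc=(scc[0]=0,scc[1]=?,scc[2]=?,scc[3]=0,scc[4]=?)
step 3: low=(low[0]=0,low[1]=2,low[2]=?,low[3]=0,low[4]=3); scc=(scc[0]=0,scc[1]=?,scc[2]=?,scc[3]=0,scc[4]=1)
step 4: low=(low[0]=0,low[1]=2,low[2]=?,low[3]=0,low[4]=3); scc=(scc[0]=0,scc[1]=2,scc[2]=?,scc[3]=0,scc[4]=1)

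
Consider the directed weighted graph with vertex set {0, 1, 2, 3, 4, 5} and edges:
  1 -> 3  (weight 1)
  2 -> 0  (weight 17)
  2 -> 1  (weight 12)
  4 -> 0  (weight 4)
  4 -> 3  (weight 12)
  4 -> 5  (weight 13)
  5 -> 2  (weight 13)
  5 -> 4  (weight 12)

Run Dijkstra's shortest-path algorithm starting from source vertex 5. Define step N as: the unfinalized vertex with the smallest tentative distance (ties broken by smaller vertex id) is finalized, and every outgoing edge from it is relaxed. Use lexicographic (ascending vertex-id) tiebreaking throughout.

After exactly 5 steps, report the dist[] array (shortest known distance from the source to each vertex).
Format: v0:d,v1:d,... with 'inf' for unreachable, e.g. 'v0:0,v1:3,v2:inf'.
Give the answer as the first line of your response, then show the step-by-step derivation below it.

v0:16,v1:25,v2:13,v3:24,v4:12,v5:0

step 1: dist = v0:inf,v1:inf,v2:13,v3:inf,v4:12,v5:0
step 2: dist = v0:16,v1:inf,v2:13,v3:24,v4:12,v5:0
step 3: dist = v0:16,v1:25,v2:13,v3:24,v4:12,v5:0
step 4: dist = v0:16,v1:25,v2:13,v3:24,v4:12,v5:0
step 5: dist = v0:16,v1:25,v2:13,v3:24,v4:12,v5:0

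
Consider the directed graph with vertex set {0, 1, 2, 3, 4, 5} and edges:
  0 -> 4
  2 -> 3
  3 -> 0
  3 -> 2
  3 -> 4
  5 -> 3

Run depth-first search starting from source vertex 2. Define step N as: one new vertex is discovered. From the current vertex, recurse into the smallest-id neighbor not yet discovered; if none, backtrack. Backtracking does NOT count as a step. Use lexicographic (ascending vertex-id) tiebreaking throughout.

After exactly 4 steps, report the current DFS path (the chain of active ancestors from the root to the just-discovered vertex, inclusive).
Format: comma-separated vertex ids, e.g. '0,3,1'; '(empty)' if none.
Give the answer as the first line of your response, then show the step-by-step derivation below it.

2,3,0,4

step 1: discover 2; path=2; order=2
step 2: discover 3; path=2>3; order=2,3
step 3: discover 0; path=2>3>0; order=2,3,0
step 4: discover 4; path=2>3>0>4; order=2,3,0,4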